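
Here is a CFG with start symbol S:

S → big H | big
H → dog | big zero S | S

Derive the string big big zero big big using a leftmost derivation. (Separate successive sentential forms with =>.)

S => big H => big big zero S => big big zero big H => big big zero big S => big big zero big big

S => big H   [S → big H]
big H => big big zero S   [H → big zero S]
big big zero S => big big zero big H   [S → big H]
big big zero big H => big big zero big S   [H → S]
big big zero big S => big big zero big big   [S → big]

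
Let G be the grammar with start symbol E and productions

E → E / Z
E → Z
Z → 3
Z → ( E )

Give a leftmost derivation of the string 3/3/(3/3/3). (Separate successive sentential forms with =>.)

E => E/Z => E/Z/Z => Z/Z/Z => 3/Z/Z => 3/3/Z => 3/3/(E) => 3/3/(E/Z) => 3/3/(E/Z/Z) => 3/3/(Z/Z/Z) => 3/3/(3/Z/Z) => 3/3/(3/3/Z) => 3/3/(3/3/3)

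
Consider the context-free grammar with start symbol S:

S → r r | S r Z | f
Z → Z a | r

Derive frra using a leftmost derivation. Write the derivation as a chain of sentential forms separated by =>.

S => SrZ => frZ => frZa => frra

S => SrZ   [S → S r Z]
SrZ => frZ   [S → f]
frZ => frZa   [Z → Z a]
frZa => frra   [Z → r]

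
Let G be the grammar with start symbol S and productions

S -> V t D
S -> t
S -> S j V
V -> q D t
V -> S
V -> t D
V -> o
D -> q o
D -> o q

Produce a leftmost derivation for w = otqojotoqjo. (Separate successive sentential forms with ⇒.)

S⇒SjV⇒VtDjV⇒StDjV⇒SjVtDjV⇒VtDjVtDjV⇒otDjVtDjV⇒otqojVtDjV⇒otqojotDjV⇒otqojotoqjV⇒otqojotoqjo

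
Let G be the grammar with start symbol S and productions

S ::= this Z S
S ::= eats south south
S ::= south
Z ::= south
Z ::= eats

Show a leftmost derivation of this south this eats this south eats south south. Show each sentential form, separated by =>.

S => this Z S => this south S => this south this Z S => this south this eats S => this south this eats this Z S => this south this eats this south S => this south this eats this south eats south south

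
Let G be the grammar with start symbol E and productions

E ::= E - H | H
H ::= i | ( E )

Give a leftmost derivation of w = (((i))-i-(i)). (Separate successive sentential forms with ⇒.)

E ⇒ H   [E ::= H]
H ⇒ (E)   [H ::= ( E )]
(E) ⇒ (E-H)   [E ::= E - H]
(E-H) ⇒ (E-H-H)   [E ::= E - H]
(E-H-H) ⇒ (H-H-H)   [E ::= H]
(H-H-H) ⇒ ((E)-H-H)   [H ::= ( E )]
((E)-H-H) ⇒ ((H)-H-H)   [E ::= H]
((H)-H-H) ⇒ (((E))-H-H)   [H ::= ( E )]
(((E))-H-H) ⇒ (((H))-H-H)   [E ::= H]
(((H))-H-H) ⇒ (((i))-H-H)   [H ::= i]
(((i))-H-H) ⇒ (((i))-i-H)   [H ::= i]
(((i))-i-H) ⇒ (((i))-i-(E))   [H ::= ( E )]
(((i))-i-(E)) ⇒ (((i))-i-(H))   [E ::= H]
(((i))-i-(H)) ⇒ (((i))-i-(i))   [H ::= i]

E ⇒ H ⇒ (E) ⇒ (E-H) ⇒ (E-H-H) ⇒ (H-H-H) ⇒ ((E)-H-H) ⇒ ((H)-H-H) ⇒ (((E))-H-H) ⇒ (((H))-H-H) ⇒ (((i))-H-H) ⇒ (((i))-i-H) ⇒ (((i))-i-(E)) ⇒ (((i))-i-(H)) ⇒ (((i))-i-(i))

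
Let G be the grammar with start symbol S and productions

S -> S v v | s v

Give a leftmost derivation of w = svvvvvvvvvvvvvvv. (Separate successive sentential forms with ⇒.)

S ⇒ Svv   [S -> S v v]
Svv ⇒ Svvvv   [S -> S v v]
Svvvv ⇒ Svvvvvv   [S -> S v v]
Svvvvvv ⇒ Svvvvvvvv   [S -> S v v]
Svvvvvvvv ⇒ Svvvvvvvvvv   [S -> S v v]
Svvvvvvvvvv ⇒ Svvvvvvvvvvvv   [S -> S v v]
Svvvvvvvvvvvv ⇒ Svvvvvvvvvvvvvv   [S -> S v v]
Svvvvvvvvvvvvvv ⇒ svvvvvvvvvvvvvvv   [S -> s v]

S ⇒ Svv ⇒ Svvvv ⇒ Svvvvvv ⇒ Svvvvvvvv ⇒ Svvvvvvvvvv ⇒ Svvvvvvvvvvvv ⇒ Svvvvvvvvvvvvvv ⇒ svvvvvvvvvvvvvvv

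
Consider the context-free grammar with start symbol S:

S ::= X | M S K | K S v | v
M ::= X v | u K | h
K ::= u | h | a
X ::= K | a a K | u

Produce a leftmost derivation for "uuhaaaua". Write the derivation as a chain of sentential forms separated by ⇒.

S⇒MSK⇒uKSK⇒uuSK⇒uuMSKK⇒uuhSKK⇒uuhXKK⇒uuhaaKKK⇒uuhaaaKK⇒uuhaaauK⇒uuhaaaua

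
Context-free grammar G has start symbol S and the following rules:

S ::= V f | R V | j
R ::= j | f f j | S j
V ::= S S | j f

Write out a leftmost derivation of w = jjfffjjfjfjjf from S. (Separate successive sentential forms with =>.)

S => RV   [S ::= R V]
RV => SjV   [R ::= S j]
SjV => VfjV   [S ::= V f]
VfjV => SSfjV   [V ::= S S]
SSfjV => RVSfjV   [S ::= R V]
RVSfjV => SjVSfjV   [R ::= S j]
SjVSfjV => VfjVSfjV   [S ::= V f]
VfjVSfjV => SSfjVSfjV   [V ::= S S]
SSfjVSfjV => jSfjVSfjV   [S ::= j]
jSfjVSfjV => jVffjVSfjV   [S ::= V f]
jVffjVSfjV => jjfffjVSfjV   [V ::= j f]
jjfffjVSfjV => jjfffjjfSfjV   [V ::= j f]
jjfffjjfSfjV => jjfffjjfjfjV   [S ::= j]
jjfffjjfjfjV => jjfffjjfjfjjf   [V ::= j f]

S => RV => SjV => VfjV => SSfjV => RVSfjV => SjVSfjV => VfjVSfjV => SSfjVSfjV => jSfjVSfjV => jVffjVSfjV => jjfffjVSfjV => jjfffjjfSfjV => jjfffjjfjfjV => jjfffjjfjfjjf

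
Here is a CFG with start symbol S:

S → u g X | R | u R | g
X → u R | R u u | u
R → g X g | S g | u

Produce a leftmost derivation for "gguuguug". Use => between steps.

S => R   [S → R]
R => gXg   [R → g X g]
gXg => gRuug   [X → R u u]
gRuug => ggXguug   [R → g X g]
ggXguug => gguRguug   [X → u R]
gguRguug => gguuguug   [R → u]

S=>R=>gXg=>gRuug=>ggXguug=>gguRguug=>gguuguug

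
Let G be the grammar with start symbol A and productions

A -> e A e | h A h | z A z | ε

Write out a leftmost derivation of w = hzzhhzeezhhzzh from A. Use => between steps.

A => hAh => hzAzh => hzzAzzh => hzzhAhzzh => hzzhhAhhzzh => hzzhhzAzhhzzh => hzzhhzeAezhhzzh => hzzhhzeezhhzzh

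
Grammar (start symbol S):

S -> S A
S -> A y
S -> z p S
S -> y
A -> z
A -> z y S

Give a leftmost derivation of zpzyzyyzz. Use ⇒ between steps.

S ⇒ SA   [S -> S A]
SA ⇒ SAA   [S -> S A]
SAA ⇒ SAAA   [S -> S A]
SAAA ⇒ zpSAAA   [S -> z p S]
zpSAAA ⇒ zpAyAAA   [S -> A y]
zpAyAAA ⇒ zpzyAAA   [A -> z]
zpzyAAA ⇒ zpzyzySAA   [A -> z y S]
zpzyzySAA ⇒ zpzyzyyAA   [S -> y]
zpzyzyyAA ⇒ zpzyzyyzA   [A -> z]
zpzyzyyzA ⇒ zpzyzyyzz   [A -> z]

S ⇒ SA ⇒ SAA ⇒ SAAA ⇒ zpSAAA ⇒ zpAyAAA ⇒ zpzyAAA ⇒ zpzyzySAA ⇒ zpzyzyyAA ⇒ zpzyzyyzA ⇒ zpzyzyyzz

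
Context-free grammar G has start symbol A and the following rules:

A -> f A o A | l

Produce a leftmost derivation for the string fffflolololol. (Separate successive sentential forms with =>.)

A => fAoA   [A -> f A o A]
fAoA => ffAoAoA   [A -> f A o A]
ffAoAoA => fffAoAoAoA   [A -> f A o A]
fffAoAoAoA => ffffAoAoAoAoA   [A -> f A o A]
ffffAoAoAoAoA => ffffloAoAoAoA   [A -> l]
ffffloAoAoAoA => ffffloloAoAoA   [A -> l]
ffffloloAoAoA => fffflololoAoA   [A -> l]
fffflololoAoA => fffflolololoA   [A -> l]
fffflolololoA => fffflolololol   [A -> l]

A=>fAoA=>ffAoAoA=>fffAoAoAoA=>ffffAoAoAoAoA=>ffffloAoAoAoA=>ffffloloAoAoA=>fffflololoAoA=>fffflolololoA=>fffflolololol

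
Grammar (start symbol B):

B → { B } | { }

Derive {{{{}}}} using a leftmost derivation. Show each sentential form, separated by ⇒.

B ⇒ {B} ⇒ {{B}} ⇒ {{{B}}} ⇒ {{{{}}}}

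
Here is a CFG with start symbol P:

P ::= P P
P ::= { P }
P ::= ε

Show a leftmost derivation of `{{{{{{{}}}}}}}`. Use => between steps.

P => PP => {P}P => {{P}}P => {{{P}}}P => {{{{P}}}}P => {{{{PP}}}}P => {{{{{P}P}}}}P => {{{{{{P}}P}}}}P => {{{{{{{P}}}P}}}}P => {{{{{{{}}}P}}}}P => {{{{{{{}}}}}}}P => {{{{{{{}}}}}}}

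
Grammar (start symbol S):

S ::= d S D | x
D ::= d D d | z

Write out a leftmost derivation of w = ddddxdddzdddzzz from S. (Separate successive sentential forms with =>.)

S => dSD   [S ::= d S D]
dSD => ddSDD   [S ::= d S D]
ddSDD => dddSDDD   [S ::= d S D]
dddSDDD => ddddSDDDD   [S ::= d S D]
ddddSDDDD => ddddxDDDD   [S ::= x]
ddddxDDDD => ddddxdDdDDD   [D ::= d D d]
ddddxdDdDDD => ddddxddDddDDD   [D ::= d D d]
ddddxddDddDDD => ddddxdddDdddDDD   [D ::= d D d]
ddddxdddDdddDDD => ddddxdddzdddDDD   [D ::= z]
ddddxdddzdddDDD => ddddxdddzdddzDD   [D ::= z]
ddddxdddzdddzDD => ddddxdddzdddzzD   [D ::= z]
ddddxdddzdddzzD => ddddxdddzdddzzz   [D ::= z]

S => dSD => ddSDD => dddSDDD => ddddSDDDD => ddddxDDDD => ddddxdDdDDD => ddddxddDddDDD => ddddxdddDdddDDD => ddddxdddzdddDDD => ddddxdddzdddzDD => ddddxdddzdddzzD => ddddxdddzdddzzz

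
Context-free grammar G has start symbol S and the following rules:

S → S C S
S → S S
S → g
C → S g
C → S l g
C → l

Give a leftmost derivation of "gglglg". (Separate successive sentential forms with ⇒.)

S ⇒ SCS   [S → S C S]
SCS ⇒ SCSCS   [S → S C S]
SCSCS ⇒ SSCSCS   [S → S S]
SSCSCS ⇒ gSCSCS   [S → g]
gSCSCS ⇒ ggCSCS   [S → g]
ggCSCS ⇒ gglSCS   [C → l]
gglSCS ⇒ gglgCS   [S → g]
gglgCS ⇒ gglglS   [C → l]
gglglS ⇒ gglglg   [S → g]

S ⇒ SCS ⇒ SCSCS ⇒ SSCSCS ⇒ gSCSCS ⇒ ggCSCS ⇒ gglSCS ⇒ gglgCS ⇒ gglglS ⇒ gglglg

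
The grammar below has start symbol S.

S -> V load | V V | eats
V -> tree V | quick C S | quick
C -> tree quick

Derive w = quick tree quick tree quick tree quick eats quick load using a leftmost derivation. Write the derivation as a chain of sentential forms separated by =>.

S => V load => quick C S load => quick tree quick S load => quick tree quick V V load => quick tree quick tree V V load => quick tree quick tree quick C S V load => quick tree quick tree quick tree quick S V load => quick tree quick tree quick tree quick eats V load => quick tree quick tree quick tree quick eats quick load

S => V load   [S -> V load]
V load => quick C S load   [V -> quick C S]
quick C S load => quick tree quick S load   [C -> tree quick]
quick tree quick S load => quick tree quick V V load   [S -> V V]
quick tree quick V V load => quick tree quick tree V V load   [V -> tree V]
quick tree quick tree V V load => quick tree quick tree quick C S V load   [V -> quick C S]
quick tree quick tree quick C S V load => quick tree quick tree quick tree quick S V load   [C -> tree quick]
quick tree quick tree quick tree quick S V load => quick tree quick tree quick tree quick eats V load   [S -> eats]
quick tree quick tree quick tree quick eats V load => quick tree quick tree quick tree quick eats quick load   [V -> quick]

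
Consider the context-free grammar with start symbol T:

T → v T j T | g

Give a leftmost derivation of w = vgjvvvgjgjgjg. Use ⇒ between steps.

T ⇒ vTjT   [T → v T j T]
vTjT ⇒ vgjT   [T → g]
vgjT ⇒ vgjvTjT   [T → v T j T]
vgjvTjT ⇒ vgjvvTjTjT   [T → v T j T]
vgjvvTjTjT ⇒ vgjvvvTjTjTjT   [T → v T j T]
vgjvvvTjTjTjT ⇒ vgjvvvgjTjTjT   [T → g]
vgjvvvgjTjTjT ⇒ vgjvvvgjgjTjT   [T → g]
vgjvvvgjgjTjT ⇒ vgjvvvgjgjgjT   [T → g]
vgjvvvgjgjgjT ⇒ vgjvvvgjgjgjg   [T → g]

T ⇒ vTjT ⇒ vgjT ⇒ vgjvTjT ⇒ vgjvvTjTjT ⇒ vgjvvvTjTjTjT ⇒ vgjvvvgjTjTjT ⇒ vgjvvvgjgjTjT ⇒ vgjvvvgjgjgjT ⇒ vgjvvvgjgjgjg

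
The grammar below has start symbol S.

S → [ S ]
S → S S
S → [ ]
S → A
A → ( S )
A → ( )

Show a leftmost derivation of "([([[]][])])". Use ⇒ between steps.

S ⇒ A   [S → A]
A ⇒ (S)   [A → ( S )]
(S) ⇒ ([S])   [S → [ S ]]
([S]) ⇒ ([A])   [S → A]
([A]) ⇒ ([(S)])   [A → ( S )]
([(S)]) ⇒ ([(SS)])   [S → S S]
([(SS)]) ⇒ ([([S]S)])   [S → [ S ]]
([([S]S)]) ⇒ ([([[]]S)])   [S → [ ]]
([([[]]S)]) ⇒ ([([[]][])])   [S → [ ]]

S⇒A⇒(S)⇒([S])⇒([A])⇒([(S)])⇒([(SS)])⇒([([S]S)])⇒([([[]]S)])⇒([([[]][])])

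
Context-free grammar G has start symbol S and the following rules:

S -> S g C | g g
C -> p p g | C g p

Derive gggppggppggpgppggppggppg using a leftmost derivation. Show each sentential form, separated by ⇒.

S ⇒ SgC   [S -> S g C]
SgC ⇒ SgCgC   [S -> S g C]
SgCgC ⇒ SgCgCgC   [S -> S g C]
SgCgCgC ⇒ SgCgCgCgC   [S -> S g C]
SgCgCgCgC ⇒ SgCgCgCgCgC   [S -> S g C]
SgCgCgCgCgC ⇒ gggCgCgCgCgC   [S -> g g]
gggCgCgCgCgC ⇒ gggppggCgCgCgC   [C -> p p g]
gggppggCgCgCgC ⇒ gggppggCgpgCgCgC   [C -> C g p]
gggppggCgpgCgCgC ⇒ gggppggppggpgCgCgC   [C -> p p g]
gggppggppggpgCgCgC ⇒ gggppggppggpgppggCgC   [C -> p p g]
gggppggppggpgppggCgC ⇒ gggppggppggpgppggppggC   [C -> p p g]
gggppggppggpgppggppggC ⇒ gggppggppggpgppggppggppg   [C -> p p g]

S⇒SgC⇒SgCgC⇒SgCgCgC⇒SgCgCgCgC⇒SgCgCgCgCgC⇒gggCgCgCgCgC⇒gggppggCgCgCgC⇒gggppggCgpgCgCgC⇒gggppggppggpgCgCgC⇒gggppggppggpgppggCgC⇒gggppggppggpgppggppggC⇒gggppggppggpgppggppggppg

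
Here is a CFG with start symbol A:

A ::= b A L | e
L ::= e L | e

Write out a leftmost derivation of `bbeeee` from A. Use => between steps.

A => bAL   [A ::= b A L]
bAL => bbALL   [A ::= b A L]
bbALL => bbeLL   [A ::= e]
bbeLL => bbeeL   [L ::= e]
bbeeL => bbeeeL   [L ::= e L]
bbeeeL => bbeeee   [L ::= e]

A => bAL => bbALL => bbeLL => bbeeL => bbeeeL => bbeeee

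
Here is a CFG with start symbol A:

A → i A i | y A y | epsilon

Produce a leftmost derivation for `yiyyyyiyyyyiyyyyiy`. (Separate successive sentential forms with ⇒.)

A⇒yAy⇒yiAiy⇒yiyAyiy⇒yiyyAyyiy⇒yiyyyAyyyiy⇒yiyyyyAyyyyiy⇒yiyyyyiAiyyyyiy⇒yiyyyyiyAyiyyyyiy⇒yiyyyyiyyAyyiyyyyiy⇒yiyyyyiyyyyiyyyyiy

A ⇒ yAy   [A → y A y]
yAy ⇒ yiAiy   [A → i A i]
yiAiy ⇒ yiyAyiy   [A → y A y]
yiyAyiy ⇒ yiyyAyyiy   [A → y A y]
yiyyAyyiy ⇒ yiyyyAyyyiy   [A → y A y]
yiyyyAyyyiy ⇒ yiyyyyAyyyyiy   [A → y A y]
yiyyyyAyyyyiy ⇒ yiyyyyiAiyyyyiy   [A → i A i]
yiyyyyiAiyyyyiy ⇒ yiyyyyiyAyiyyyyiy   [A → y A y]
yiyyyyiyAyiyyyyiy ⇒ yiyyyyiyyAyyiyyyyiy   [A → y A y]
yiyyyyiyyAyyiyyyyiy ⇒ yiyyyyiyyyyiyyyyiy   [A → epsilon]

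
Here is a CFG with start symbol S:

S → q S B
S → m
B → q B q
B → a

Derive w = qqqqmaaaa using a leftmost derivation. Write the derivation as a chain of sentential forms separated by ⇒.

S ⇒ qSB ⇒ qqSBB ⇒ qqqSBBB ⇒ qqqqSBBBB ⇒ qqqqmBBBB ⇒ qqqqmaBBB ⇒ qqqqmaaBB ⇒ qqqqmaaaB ⇒ qqqqmaaaa

S ⇒ qSB   [S → q S B]
qSB ⇒ qqSBB   [S → q S B]
qqSBB ⇒ qqqSBBB   [S → q S B]
qqqSBBB ⇒ qqqqSBBBB   [S → q S B]
qqqqSBBBB ⇒ qqqqmBBBB   [S → m]
qqqqmBBBB ⇒ qqqqmaBBB   [B → a]
qqqqmaBBB ⇒ qqqqmaaBB   [B → a]
qqqqmaaBB ⇒ qqqqmaaaB   [B → a]
qqqqmaaaB ⇒ qqqqmaaaa   [B → a]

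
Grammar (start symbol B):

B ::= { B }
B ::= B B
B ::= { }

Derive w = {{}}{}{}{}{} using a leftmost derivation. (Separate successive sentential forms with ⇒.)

B ⇒ BB   [B ::= B B]
BB ⇒ BBB   [B ::= B B]
BBB ⇒ {B}BB   [B ::= { B }]
{B}BB ⇒ {{}}BB   [B ::= { }]
{{}}BB ⇒ {{}}BBB   [B ::= B B]
{{}}BBB ⇒ {{}}BBBB   [B ::= B B]
{{}}BBBB ⇒ {{}}{}BBB   [B ::= { }]
{{}}{}BBB ⇒ {{}}{}{}BB   [B ::= { }]
{{}}{}{}BB ⇒ {{}}{}{}{}B   [B ::= { }]
{{}}{}{}{}B ⇒ {{}}{}{}{}{}   [B ::= { }]

B ⇒ BB ⇒ BBB ⇒ {B}BB ⇒ {{}}BB ⇒ {{}}BBB ⇒ {{}}BBBB ⇒ {{}}{}BBB ⇒ {{}}{}{}BB ⇒ {{}}{}{}{}B ⇒ {{}}{}{}{}{}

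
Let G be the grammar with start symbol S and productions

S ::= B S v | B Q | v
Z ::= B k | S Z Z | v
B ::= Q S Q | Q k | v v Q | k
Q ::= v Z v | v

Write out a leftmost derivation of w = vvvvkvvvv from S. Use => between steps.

S => BQ => vvQQ => vvvQ => vvvvZv => vvvvSZZv => vvvvBQZZv => vvvvkQZZv => vvvvkvZZv => vvvvkvvZv => vvvvkvvvv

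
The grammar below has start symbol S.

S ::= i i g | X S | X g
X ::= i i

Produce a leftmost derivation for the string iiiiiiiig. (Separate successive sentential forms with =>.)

S=>XS=>iiS=>iiXS=>iiiiS=>iiiiXS=>iiiiiiS=>iiiiiiXg=>iiiiiiiig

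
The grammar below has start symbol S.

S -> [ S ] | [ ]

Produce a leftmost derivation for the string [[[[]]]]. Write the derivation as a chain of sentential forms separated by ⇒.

S ⇒ [S] ⇒ [[S]] ⇒ [[[S]]] ⇒ [[[[]]]]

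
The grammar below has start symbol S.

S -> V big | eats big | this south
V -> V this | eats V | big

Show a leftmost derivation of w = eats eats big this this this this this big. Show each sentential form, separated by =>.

S => V big   [S -> V big]
V big => V this big   [V -> V this]
V this big => V this this big   [V -> V this]
V this this big => V this this this big   [V -> V this]
V this this this big => V this this this this big   [V -> V this]
V this this this this big => eats V this this this this big   [V -> eats V]
eats V this this this this big => eats V this this this this this big   [V -> V this]
eats V this this this this this big => eats eats V this this this this this big   [V -> eats V]
eats eats V this this this this this big => eats eats big this this this this this big   [V -> big]

S => V big => V this big => V this this big => V this this this big => V this this this this big => eats V this this this this big => eats V this this this this this big => eats eats V this this this this this big => eats eats big this this this this this big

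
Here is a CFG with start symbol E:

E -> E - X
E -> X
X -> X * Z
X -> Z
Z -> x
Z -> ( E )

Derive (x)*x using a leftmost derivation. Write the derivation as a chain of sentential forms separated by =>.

E => X   [E -> X]
X => X*Z   [X -> X * Z]
X*Z => Z*Z   [X -> Z]
Z*Z => (E)*Z   [Z -> ( E )]
(E)*Z => (X)*Z   [E -> X]
(X)*Z => (Z)*Z   [X -> Z]
(Z)*Z => (x)*Z   [Z -> x]
(x)*Z => (x)*x   [Z -> x]

E => X => X*Z => Z*Z => (E)*Z => (X)*Z => (Z)*Z => (x)*Z => (x)*x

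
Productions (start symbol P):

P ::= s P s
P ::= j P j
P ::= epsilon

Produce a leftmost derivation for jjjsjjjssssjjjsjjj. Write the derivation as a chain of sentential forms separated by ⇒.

P ⇒ jPj   [P ::= j P j]
jPj ⇒ jjPjj   [P ::= j P j]
jjPjj ⇒ jjjPjjj   [P ::= j P j]
jjjPjjj ⇒ jjjsPsjjj   [P ::= s P s]
jjjsPsjjj ⇒ jjjsjPjsjjj   [P ::= j P j]
jjjsjPjsjjj ⇒ jjjsjjPjjsjjj   [P ::= j P j]
jjjsjjPjjsjjj ⇒ jjjsjjjPjjjsjjj   [P ::= j P j]
jjjsjjjPjjjsjjj ⇒ jjjsjjjsPsjjjsjjj   [P ::= s P s]
jjjsjjjsPsjjjsjjj ⇒ jjjsjjjssPssjjjsjjj   [P ::= s P s]
jjjsjjjssPssjjjsjjj ⇒ jjjsjjjssssjjjsjjj   [P ::= epsilon]

P ⇒ jPj ⇒ jjPjj ⇒ jjjPjjj ⇒ jjjsPsjjj ⇒ jjjsjPjsjjj ⇒ jjjsjjPjjsjjj ⇒ jjjsjjjPjjjsjjj ⇒ jjjsjjjsPsjjjsjjj ⇒ jjjsjjjssPssjjjsjjj ⇒ jjjsjjjssssjjjsjjj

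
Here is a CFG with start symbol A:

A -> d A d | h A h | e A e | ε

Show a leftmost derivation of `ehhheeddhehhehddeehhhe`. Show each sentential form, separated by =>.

A => eAe => ehAhe => ehhAhhe => ehhhAhhhe => ehhheAehhhe => ehhheeAeehhhe => ehhheedAdeehhhe => ehhheeddAddeehhhe => ehhheeddhAhddeehhhe => ehhheeddheAehddeehhhe => ehhheeddhehAhehddeehhhe => ehhheeddhehhehddeehhhe

A => eAe   [A -> e A e]
eAe => ehAhe   [A -> h A h]
ehAhe => ehhAhhe   [A -> h A h]
ehhAhhe => ehhhAhhhe   [A -> h A h]
ehhhAhhhe => ehhheAehhhe   [A -> e A e]
ehhheAehhhe => ehhheeAeehhhe   [A -> e A e]
ehhheeAeehhhe => ehhheedAdeehhhe   [A -> d A d]
ehhheedAdeehhhe => ehhheeddAddeehhhe   [A -> d A d]
ehhheeddAddeehhhe => ehhheeddhAhddeehhhe   [A -> h A h]
ehhheeddhAhddeehhhe => ehhheeddheAehddeehhhe   [A -> e A e]
ehhheeddheAehddeehhhe => ehhheeddhehAhehddeehhhe   [A -> h A h]
ehhheeddhehAhehddeehhhe => ehhheeddhehhehddeehhhe   [A -> ε]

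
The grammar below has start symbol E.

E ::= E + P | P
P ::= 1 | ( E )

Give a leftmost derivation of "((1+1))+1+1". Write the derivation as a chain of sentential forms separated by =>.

E => E+P   [E ::= E + P]
E+P => E+P+P   [E ::= E + P]
E+P+P => P+P+P   [E ::= P]
P+P+P => (E)+P+P   [P ::= ( E )]
(E)+P+P => (P)+P+P   [E ::= P]
(P)+P+P => ((E))+P+P   [P ::= ( E )]
((E))+P+P => ((E+P))+P+P   [E ::= E + P]
((E+P))+P+P => ((P+P))+P+P   [E ::= P]
((P+P))+P+P => ((1+P))+P+P   [P ::= 1]
((1+P))+P+P => ((1+1))+P+P   [P ::= 1]
((1+1))+P+P => ((1+1))+1+P   [P ::= 1]
((1+1))+1+P => ((1+1))+1+1   [P ::= 1]

E => E+P => E+P+P => P+P+P => (E)+P+P => (P)+P+P => ((E))+P+P => ((E+P))+P+P => ((P+P))+P+P => ((1+P))+P+P => ((1+1))+P+P => ((1+1))+1+P => ((1+1))+1+1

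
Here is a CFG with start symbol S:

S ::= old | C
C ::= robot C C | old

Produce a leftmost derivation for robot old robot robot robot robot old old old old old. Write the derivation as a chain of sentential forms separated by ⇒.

S ⇒ C ⇒ robot C C ⇒ robot old C ⇒ robot old robot C C ⇒ robot old robot robot C C C ⇒ robot old robot robot robot C C C C ⇒ robot old robot robot robot robot C C C C C ⇒ robot old robot robot robot robot old C C C C ⇒ robot old robot robot robot robot old old C C C ⇒ robot old robot robot robot robot old old old C C ⇒ robot old robot robot robot robot old old old old C ⇒ robot old robot robot robot robot old old old old old

S ⇒ C   [S ::= C]
C ⇒ robot C C   [C ::= robot C C]
robot C C ⇒ robot old C   [C ::= old]
robot old C ⇒ robot old robot C C   [C ::= robot C C]
robot old robot C C ⇒ robot old robot robot C C C   [C ::= robot C C]
robot old robot robot C C C ⇒ robot old robot robot robot C C C C   [C ::= robot C C]
robot old robot robot robot C C C C ⇒ robot old robot robot robot robot C C C C C   [C ::= robot C C]
robot old robot robot robot robot C C C C C ⇒ robot old robot robot robot robot old C C C C   [C ::= old]
robot old robot robot robot robot old C C C C ⇒ robot old robot robot robot robot old old C C C   [C ::= old]
robot old robot robot robot robot old old C C C ⇒ robot old robot robot robot robot old old old C C   [C ::= old]
robot old robot robot robot robot old old old C C ⇒ robot old robot robot robot robot old old old old C   [C ::= old]
robot old robot robot robot robot old old old old C ⇒ robot old robot robot robot robot old old old old old   [C ::= old]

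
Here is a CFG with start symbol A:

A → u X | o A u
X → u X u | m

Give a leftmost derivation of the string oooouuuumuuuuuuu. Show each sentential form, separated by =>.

A => oAu => ooAuu => oooAuuu => ooooAuuuu => oooouXuuuu => oooouuXuuuuu => oooouuuXuuuuuu => oooouuuuXuuuuuuu => oooouuuumuuuuuuu

A => oAu   [A → o A u]
oAu => ooAuu   [A → o A u]
ooAuu => oooAuuu   [A → o A u]
oooAuuu => ooooAuuuu   [A → o A u]
ooooAuuuu => oooouXuuuu   [A → u X]
oooouXuuuu => oooouuXuuuuu   [X → u X u]
oooouuXuuuuu => oooouuuXuuuuuu   [X → u X u]
oooouuuXuuuuuu => oooouuuuXuuuuuuu   [X → u X u]
oooouuuuXuuuuuuu => oooouuuumuuuuuuu   [X → m]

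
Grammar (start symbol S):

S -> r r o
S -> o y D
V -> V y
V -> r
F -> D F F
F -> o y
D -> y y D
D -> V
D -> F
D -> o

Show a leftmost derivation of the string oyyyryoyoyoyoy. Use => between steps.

S => oyD => oyyyD => oyyyF => oyyyDFF => oyyyVFF => oyyyVyFF => oyyyryFF => oyyyryoyF => oyyyryoyDFF => oyyyryoyFFF => oyyyryoyoyFF => oyyyryoyoyoyF => oyyyryoyoyoyoy

S => oyD   [S -> o y D]
oyD => oyyyD   [D -> y y D]
oyyyD => oyyyF   [D -> F]
oyyyF => oyyyDFF   [F -> D F F]
oyyyDFF => oyyyVFF   [D -> V]
oyyyVFF => oyyyVyFF   [V -> V y]
oyyyVyFF => oyyyryFF   [V -> r]
oyyyryFF => oyyyryoyF   [F -> o y]
oyyyryoyF => oyyyryoyDFF   [F -> D F F]
oyyyryoyDFF => oyyyryoyFFF   [D -> F]
oyyyryoyFFF => oyyyryoyoyFF   [F -> o y]
oyyyryoyoyFF => oyyyryoyoyoyF   [F -> o y]
oyyyryoyoyoyF => oyyyryoyoyoyoy   [F -> o y]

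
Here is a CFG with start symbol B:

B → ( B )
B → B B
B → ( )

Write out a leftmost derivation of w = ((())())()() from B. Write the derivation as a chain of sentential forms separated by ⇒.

B ⇒ BB   [B → B B]
BB ⇒ BBB   [B → B B]
BBB ⇒ (B)BB   [B → ( B )]
(B)BB ⇒ (BB)BB   [B → B B]
(BB)BB ⇒ ((B)B)BB   [B → ( B )]
((B)B)BB ⇒ ((())B)BB   [B → ( )]
((())B)BB ⇒ ((())())BB   [B → ( )]
((())())BB ⇒ ((())())()B   [B → ( )]
((())())()B ⇒ ((())())()()   [B → ( )]

B ⇒ BB ⇒ BBB ⇒ (B)BB ⇒ (BB)BB ⇒ ((B)B)BB ⇒ ((())B)BB ⇒ ((())())BB ⇒ ((())())()B ⇒ ((())())()()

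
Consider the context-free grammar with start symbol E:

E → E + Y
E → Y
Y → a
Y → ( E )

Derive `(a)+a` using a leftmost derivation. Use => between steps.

E => E+Y   [E → E + Y]
E+Y => Y+Y   [E → Y]
Y+Y => (E)+Y   [Y → ( E )]
(E)+Y => (Y)+Y   [E → Y]
(Y)+Y => (a)+Y   [Y → a]
(a)+Y => (a)+a   [Y → a]

E => E+Y => Y+Y => (E)+Y => (Y)+Y => (a)+Y => (a)+a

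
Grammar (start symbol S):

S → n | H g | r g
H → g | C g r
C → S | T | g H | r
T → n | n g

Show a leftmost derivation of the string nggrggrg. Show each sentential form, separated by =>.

S => Hg   [S → H g]
Hg => Cgrg   [H → C g r]
Cgrg => Sgrg   [C → S]
Sgrg => Hggrg   [S → H g]
Hggrg => Cgrggrg   [H → C g r]
Cgrggrg => Tgrggrg   [C → T]
Tgrggrg => nggrggrg   [T → n g]

S=>Hg=>Cgrg=>Sgrg=>Hggrg=>Cgrggrg=>Tgrggrg=>nggrggrg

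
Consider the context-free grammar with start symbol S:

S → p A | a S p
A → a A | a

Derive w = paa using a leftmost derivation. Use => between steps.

S=>pA=>paA=>paa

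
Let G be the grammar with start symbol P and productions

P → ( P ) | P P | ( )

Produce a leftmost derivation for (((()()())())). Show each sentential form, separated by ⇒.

P ⇒ (P) ⇒ ((P)) ⇒ ((PP)) ⇒ (((P)P)) ⇒ (((PP)P)) ⇒ (((PPP)P)) ⇒ (((()PP)P)) ⇒ (((()()P)P)) ⇒ (((()()())P)) ⇒ (((()()())()))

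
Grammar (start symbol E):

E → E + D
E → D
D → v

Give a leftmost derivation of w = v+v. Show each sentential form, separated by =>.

E => E+D   [E → E + D]
E+D => D+D   [E → D]
D+D => v+D   [D → v]
v+D => v+v   [D → v]

E => E+D => D+D => v+D => v+v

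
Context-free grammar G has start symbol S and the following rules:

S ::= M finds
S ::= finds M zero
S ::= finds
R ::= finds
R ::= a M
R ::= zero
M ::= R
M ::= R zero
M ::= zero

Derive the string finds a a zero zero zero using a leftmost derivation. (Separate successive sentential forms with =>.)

S => finds M zero   [S ::= finds M zero]
finds M zero => finds R zero   [M ::= R]
finds R zero => finds a M zero   [R ::= a M]
finds a M zero => finds a R zero   [M ::= R]
finds a R zero => finds a a M zero   [R ::= a M]
finds a a M zero => finds a a R zero zero   [M ::= R zero]
finds a a R zero zero => finds a a zero zero zero   [R ::= zero]

S => finds M zero => finds R zero => finds a M zero => finds a R zero => finds a a M zero => finds a a R zero zero => finds a a zero zero zero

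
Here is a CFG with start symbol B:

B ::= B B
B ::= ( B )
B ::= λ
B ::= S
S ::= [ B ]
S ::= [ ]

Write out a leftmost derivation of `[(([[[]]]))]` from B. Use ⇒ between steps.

B ⇒ S   [B ::= S]
S ⇒ [B]   [S ::= [ B ]]
[B] ⇒ [(B)]   [B ::= ( B )]
[(B)] ⇒ [((B))]   [B ::= ( B )]
[((B))] ⇒ [((S))]   [B ::= S]
[((S))] ⇒ [(([B]))]   [S ::= [ B ]]
[(([B]))] ⇒ [(([S]))]   [B ::= S]
[(([S]))] ⇒ [(([[B]]))]   [S ::= [ B ]]
[(([[B]]))] ⇒ [(([[S]]))]   [B ::= S]
[(([[S]]))] ⇒ [(([[[]]]))]   [S ::= [ ]]

B ⇒ S ⇒ [B] ⇒ [(B)] ⇒ [((B))] ⇒ [((S))] ⇒ [(([B]))] ⇒ [(([S]))] ⇒ [(([[B]]))] ⇒ [(([[S]]))] ⇒ [(([[[]]]))]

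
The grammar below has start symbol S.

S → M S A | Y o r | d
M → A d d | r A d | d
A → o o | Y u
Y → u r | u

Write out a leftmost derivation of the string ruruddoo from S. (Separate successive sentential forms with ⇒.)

S ⇒ MSA ⇒ rAdSA ⇒ rYudSA ⇒ rurudSA ⇒ ruruddA ⇒ ruruddoo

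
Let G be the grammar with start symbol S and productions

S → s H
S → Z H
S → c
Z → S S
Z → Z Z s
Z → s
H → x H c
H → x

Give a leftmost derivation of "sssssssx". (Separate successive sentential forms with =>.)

S => ZH => ZZsH => ZZsZsH => sZsZsH => sZZssZsH => ssZssZsH => sssssZsH => sssssssH => sssssssx

S => ZH   [S → Z H]
ZH => ZZsH   [Z → Z Z s]
ZZsH => ZZsZsH   [Z → Z Z s]
ZZsZsH => sZsZsH   [Z → s]
sZsZsH => sZZssZsH   [Z → Z Z s]
sZZssZsH => ssZssZsH   [Z → s]
ssZssZsH => sssssZsH   [Z → s]
sssssZsH => sssssssH   [Z → s]
sssssssH => sssssssx   [H → x]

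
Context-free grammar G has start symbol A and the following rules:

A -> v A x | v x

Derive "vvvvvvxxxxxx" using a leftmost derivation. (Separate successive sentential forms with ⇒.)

A ⇒ vAx   [A -> v A x]
vAx ⇒ vvAxx   [A -> v A x]
vvAxx ⇒ vvvAxxx   [A -> v A x]
vvvAxxx ⇒ vvvvAxxxx   [A -> v A x]
vvvvAxxxx ⇒ vvvvvAxxxxx   [A -> v A x]
vvvvvAxxxxx ⇒ vvvvvvxxxxxx   [A -> v x]

A ⇒ vAx ⇒ vvAxx ⇒ vvvAxxx ⇒ vvvvAxxxx ⇒ vvvvvAxxxxx ⇒ vvvvvvxxxxxx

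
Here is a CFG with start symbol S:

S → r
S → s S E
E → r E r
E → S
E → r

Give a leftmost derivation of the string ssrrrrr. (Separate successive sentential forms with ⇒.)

S ⇒ sSE   [S → s S E]
sSE ⇒ ssSEE   [S → s S E]
ssSEE ⇒ ssrEE   [S → r]
ssrEE ⇒ ssrSE   [E → S]
ssrSE ⇒ ssrrE   [S → r]
ssrrE ⇒ ssrrrEr   [E → r E r]
ssrrrEr ⇒ ssrrrrr   [E → r]

S ⇒ sSE ⇒ ssSEE ⇒ ssrEE ⇒ ssrSE ⇒ ssrrE ⇒ ssrrrEr ⇒ ssrrrrr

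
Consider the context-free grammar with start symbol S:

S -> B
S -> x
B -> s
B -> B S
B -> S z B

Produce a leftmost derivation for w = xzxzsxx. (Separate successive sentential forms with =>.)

S => B   [S -> B]
B => BS   [B -> B S]
BS => SzBS   [B -> S z B]
SzBS => xzBS   [S -> x]
xzBS => xzBSS   [B -> B S]
xzBSS => xzSzBSS   [B -> S z B]
xzSzBSS => xzxzBSS   [S -> x]
xzxzBSS => xzxzsSS   [B -> s]
xzxzsSS => xzxzsxS   [S -> x]
xzxzsxS => xzxzsxx   [S -> x]

S => B => BS => SzBS => xzBS => xzBSS => xzSzBSS => xzxzBSS => xzxzsSS => xzxzsxS => xzxzsxx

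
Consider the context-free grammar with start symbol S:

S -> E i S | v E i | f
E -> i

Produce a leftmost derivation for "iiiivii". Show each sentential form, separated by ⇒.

S ⇒ EiS ⇒ iiS ⇒ iiEiS ⇒ iiiiS ⇒ iiiivEi ⇒ iiiivii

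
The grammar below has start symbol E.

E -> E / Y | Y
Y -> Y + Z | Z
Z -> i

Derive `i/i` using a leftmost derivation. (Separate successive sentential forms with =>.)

E => E/Y => Y/Y => Z/Y => i/Y => i/Z => i/i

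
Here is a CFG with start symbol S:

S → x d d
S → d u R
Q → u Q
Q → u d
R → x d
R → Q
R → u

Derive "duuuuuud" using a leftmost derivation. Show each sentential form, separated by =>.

S => duR => duQ => duuQ => duuuQ => duuuuQ => duuuuuQ => duuuuuud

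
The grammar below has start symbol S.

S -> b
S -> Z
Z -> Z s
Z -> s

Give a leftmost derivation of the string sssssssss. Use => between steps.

S => Z   [S -> Z]
Z => Zs   [Z -> Z s]
Zs => Zss   [Z -> Z s]
Zss => Zsss   [Z -> Z s]
Zsss => Zssss   [Z -> Z s]
Zssss => Zsssss   [Z -> Z s]
Zsssss => Zssssss   [Z -> Z s]
Zssssss => Zsssssss   [Z -> Z s]
Zsssssss => Zssssssss   [Z -> Z s]
Zssssssss => sssssssss   [Z -> s]

S=>Z=>Zs=>Zss=>Zsss=>Zssss=>Zsssss=>Zssssss=>Zsssssss=>Zssssssss=>sssssssss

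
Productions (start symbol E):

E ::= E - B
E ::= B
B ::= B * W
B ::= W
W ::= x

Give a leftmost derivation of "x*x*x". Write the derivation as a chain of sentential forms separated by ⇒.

E ⇒ B   [E ::= B]
B ⇒ B*W   [B ::= B * W]
B*W ⇒ B*W*W   [B ::= B * W]
B*W*W ⇒ W*W*W   [B ::= W]
W*W*W ⇒ x*W*W   [W ::= x]
x*W*W ⇒ x*x*W   [W ::= x]
x*x*W ⇒ x*x*x   [W ::= x]

E⇒B⇒B*W⇒B*W*W⇒W*W*W⇒x*W*W⇒x*x*W⇒x*x*x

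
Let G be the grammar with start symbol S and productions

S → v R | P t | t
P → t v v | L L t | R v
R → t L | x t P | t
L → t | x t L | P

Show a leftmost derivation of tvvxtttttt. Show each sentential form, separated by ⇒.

S ⇒ Pt ⇒ LLtt ⇒ PLtt ⇒ LLtLtt ⇒ PLtLtt ⇒ tvvLtLtt ⇒ tvvxtLtLtt ⇒ tvvxtttLtt ⇒ tvvxtttttt

S ⇒ Pt   [S → P t]
Pt ⇒ LLtt   [P → L L t]
LLtt ⇒ PLtt   [L → P]
PLtt ⇒ LLtLtt   [P → L L t]
LLtLtt ⇒ PLtLtt   [L → P]
PLtLtt ⇒ tvvLtLtt   [P → t v v]
tvvLtLtt ⇒ tvvxtLtLtt   [L → x t L]
tvvxtLtLtt ⇒ tvvxtttLtt   [L → t]
tvvxtttLtt ⇒ tvvxtttttt   [L → t]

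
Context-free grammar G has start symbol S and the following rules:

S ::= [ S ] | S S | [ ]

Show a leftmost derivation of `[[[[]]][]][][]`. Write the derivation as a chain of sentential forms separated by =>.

S => SS => SSS => [S]SS => [SS]SS => [[S]S]SS => [[[S]]S]SS => [[[[]]]S]SS => [[[[]]][]]SS => [[[[]]][]][]S => [[[[]]][]][][]

S => SS   [S ::= S S]
SS => SSS   [S ::= S S]
SSS => [S]SS   [S ::= [ S ]]
[S]SS => [SS]SS   [S ::= S S]
[SS]SS => [[S]S]SS   [S ::= [ S ]]
[[S]S]SS => [[[S]]S]SS   [S ::= [ S ]]
[[[S]]S]SS => [[[[]]]S]SS   [S ::= [ ]]
[[[[]]]S]SS => [[[[]]][]]SS   [S ::= [ ]]
[[[[]]][]]SS => [[[[]]][]][]S   [S ::= [ ]]
[[[[]]][]][]S => [[[[]]][]][][]   [S ::= [ ]]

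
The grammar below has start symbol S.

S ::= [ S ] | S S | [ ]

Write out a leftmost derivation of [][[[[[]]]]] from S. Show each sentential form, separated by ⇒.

S ⇒ SS ⇒ []S ⇒ [][S] ⇒ [][[S]] ⇒ [][[[S]]] ⇒ [][[[[S]]]] ⇒ [][[[[[]]]]]

S ⇒ SS   [S ::= S S]
SS ⇒ []S   [S ::= [ ]]
[]S ⇒ [][S]   [S ::= [ S ]]
[][S] ⇒ [][[S]]   [S ::= [ S ]]
[][[S]] ⇒ [][[[S]]]   [S ::= [ S ]]
[][[[S]]] ⇒ [][[[[S]]]]   [S ::= [ S ]]
[][[[[S]]]] ⇒ [][[[[[]]]]]   [S ::= [ ]]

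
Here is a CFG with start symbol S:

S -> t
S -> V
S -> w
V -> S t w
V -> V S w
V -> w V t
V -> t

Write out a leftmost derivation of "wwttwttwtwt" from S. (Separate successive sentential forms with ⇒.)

S⇒V⇒wVt⇒wVSwt⇒wVSwSwt⇒wwVtSwSwt⇒wwStwtSwSwt⇒wwttwtSwSwt⇒wwttwtVwSwt⇒wwttwttwSwt⇒wwttwttwtwt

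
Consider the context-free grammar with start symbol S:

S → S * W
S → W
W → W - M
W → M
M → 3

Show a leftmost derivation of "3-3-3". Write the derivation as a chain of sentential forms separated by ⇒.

S⇒W⇒W-M⇒W-M-M⇒M-M-M⇒3-M-M⇒3-3-M⇒3-3-3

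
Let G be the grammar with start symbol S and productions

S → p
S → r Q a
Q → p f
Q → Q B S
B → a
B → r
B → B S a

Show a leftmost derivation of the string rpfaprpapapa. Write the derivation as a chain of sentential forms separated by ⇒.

S ⇒ rQa ⇒ rQBSa ⇒ rQBSBSa ⇒ rQBSBSBSa ⇒ rQBSBSBSBSa ⇒ rpfBSBSBSBSa ⇒ rpfaSBSBSBSa ⇒ rpfapBSBSBSa ⇒ rpfaprSBSBSa ⇒ rpfaprpBSBSa ⇒ rpfaprpaSBSa ⇒ rpfaprpapBSa ⇒ rpfaprpapaSa ⇒ rpfaprpapapa

S ⇒ rQa   [S → r Q a]
rQa ⇒ rQBSa   [Q → Q B S]
rQBSa ⇒ rQBSBSa   [Q → Q B S]
rQBSBSa ⇒ rQBSBSBSa   [Q → Q B S]
rQBSBSBSa ⇒ rQBSBSBSBSa   [Q → Q B S]
rQBSBSBSBSa ⇒ rpfBSBSBSBSa   [Q → p f]
rpfBSBSBSBSa ⇒ rpfaSBSBSBSa   [B → a]
rpfaSBSBSBSa ⇒ rpfapBSBSBSa   [S → p]
rpfapBSBSBSa ⇒ rpfaprSBSBSa   [B → r]
rpfaprSBSBSa ⇒ rpfaprpBSBSa   [S → p]
rpfaprpBSBSa ⇒ rpfaprpaSBSa   [B → a]
rpfaprpaSBSa ⇒ rpfaprpapBSa   [S → p]
rpfaprpapBSa ⇒ rpfaprpapaSa   [B → a]
rpfaprpapaSa ⇒ rpfaprpapapa   [S → p]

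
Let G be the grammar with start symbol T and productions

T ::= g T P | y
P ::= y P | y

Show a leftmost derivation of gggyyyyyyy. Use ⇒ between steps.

T⇒gTP⇒ggTPP⇒gggTPPP⇒gggyPPP⇒gggyyPPP⇒gggyyyPPP⇒gggyyyyPP⇒gggyyyyyPP⇒gggyyyyyyP⇒gggyyyyyyy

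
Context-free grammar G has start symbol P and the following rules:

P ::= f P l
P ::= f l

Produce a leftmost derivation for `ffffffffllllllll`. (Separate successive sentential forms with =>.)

P => fPl => ffPll => fffPlll => ffffPllll => fffffPlllll => ffffffPllllll => fffffffPlllllll => ffffffffllllllll

P => fPl   [P ::= f P l]
fPl => ffPll   [P ::= f P l]
ffPll => fffPlll   [P ::= f P l]
fffPlll => ffffPllll   [P ::= f P l]
ffffPllll => fffffPlllll   [P ::= f P l]
fffffPlllll => ffffffPllllll   [P ::= f P l]
ffffffPllllll => fffffffPlllllll   [P ::= f P l]
fffffffPlllllll => ffffffffllllllll   [P ::= f l]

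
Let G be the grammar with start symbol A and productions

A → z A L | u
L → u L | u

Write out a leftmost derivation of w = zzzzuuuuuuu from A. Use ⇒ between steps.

A ⇒ zAL   [A → z A L]
zAL ⇒ zzALL   [A → z A L]
zzALL ⇒ zzzALLL   [A → z A L]
zzzALLL ⇒ zzzzALLLL   [A → z A L]
zzzzALLLL ⇒ zzzzuLLLL   [A → u]
zzzzuLLLL ⇒ zzzzuuLLLL   [L → u L]
zzzzuuLLLL ⇒ zzzzuuuLLL   [L → u]
zzzzuuuLLL ⇒ zzzzuuuuLL   [L → u]
zzzzuuuuLL ⇒ zzzzuuuuuL   [L → u]
zzzzuuuuuL ⇒ zzzzuuuuuuL   [L → u L]
zzzzuuuuuuL ⇒ zzzzuuuuuuu   [L → u]

A⇒zAL⇒zzALL⇒zzzALLL⇒zzzzALLLL⇒zzzzuLLLL⇒zzzzuuLLLL⇒zzzzuuuLLL⇒zzzzuuuuLL⇒zzzzuuuuuL⇒zzzzuuuuuuL⇒zzzzuuuuuuu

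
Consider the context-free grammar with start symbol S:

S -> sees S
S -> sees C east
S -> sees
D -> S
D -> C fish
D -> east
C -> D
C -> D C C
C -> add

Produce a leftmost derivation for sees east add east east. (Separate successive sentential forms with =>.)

S => sees C east   [S -> sees C east]
sees C east => sees D C C east   [C -> D C C]
sees D C C east => sees east C C east   [D -> east]
sees east C C east => sees east add C east   [C -> add]
sees east add C east => sees east add D east   [C -> D]
sees east add D east => sees east add east east   [D -> east]

S => sees C east => sees D C C east => sees east C C east => sees east add C east => sees east add D east => sees east add east east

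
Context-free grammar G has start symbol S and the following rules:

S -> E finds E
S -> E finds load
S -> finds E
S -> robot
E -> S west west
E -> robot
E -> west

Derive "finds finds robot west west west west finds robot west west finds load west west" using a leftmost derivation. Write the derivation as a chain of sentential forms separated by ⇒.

S ⇒ finds E ⇒ finds S west west ⇒ finds E finds load west west ⇒ finds S west west finds load west west ⇒ finds E finds E west west finds load west west ⇒ finds S west west finds E west west finds load west west ⇒ finds finds E west west finds E west west finds load west west ⇒ finds finds S west west west west finds E west west finds load west west ⇒ finds finds robot west west west west finds E west west finds load west west ⇒ finds finds robot west west west west finds robot west west finds load west west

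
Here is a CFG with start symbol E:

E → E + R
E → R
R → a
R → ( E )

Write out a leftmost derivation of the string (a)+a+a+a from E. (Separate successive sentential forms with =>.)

E => E+R => E+R+R => E+R+R+R => R+R+R+R => (E)+R+R+R => (R)+R+R+R => (a)+R+R+R => (a)+a+R+R => (a)+a+a+R => (a)+a+a+a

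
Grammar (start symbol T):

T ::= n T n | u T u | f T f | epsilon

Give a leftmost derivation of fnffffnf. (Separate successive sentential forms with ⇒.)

T ⇒ fTf ⇒ fnTnf ⇒ fnfTfnf ⇒ fnffTffnf ⇒ fnffffnf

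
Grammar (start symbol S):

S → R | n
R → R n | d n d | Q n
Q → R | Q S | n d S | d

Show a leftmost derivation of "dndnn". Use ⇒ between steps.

S ⇒ R ⇒ Qn ⇒ QSn ⇒ RSn ⇒ dndSn ⇒ dndnn

S ⇒ R   [S → R]
R ⇒ Qn   [R → Q n]
Qn ⇒ QSn   [Q → Q S]
QSn ⇒ RSn   [Q → R]
RSn ⇒ dndSn   [R → d n d]
dndSn ⇒ dndnn   [S → n]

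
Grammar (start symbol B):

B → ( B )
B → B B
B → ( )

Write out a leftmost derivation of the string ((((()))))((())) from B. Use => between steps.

B => BB   [B → B B]
BB => (B)B   [B → ( B )]
(B)B => ((B))B   [B → ( B )]
((B))B => (((B)))B   [B → ( B )]
(((B)))B => ((((B))))B   [B → ( B )]
((((B))))B => ((((()))))B   [B → ( )]
((((()))))B => ((((()))))(B)   [B → ( B )]
((((()))))(B) => ((((()))))((B))   [B → ( B )]
((((()))))((B)) => ((((()))))((()))   [B → ( )]

B => BB => (B)B => ((B))B => (((B)))B => ((((B))))B => ((((()))))B => ((((()))))(B) => ((((()))))((B)) => ((((()))))((()))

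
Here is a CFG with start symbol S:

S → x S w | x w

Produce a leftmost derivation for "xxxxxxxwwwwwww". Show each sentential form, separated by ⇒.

S ⇒ xSw ⇒ xxSww ⇒ xxxSwww ⇒ xxxxSwwww ⇒ xxxxxSwwwww ⇒ xxxxxxSwwwwww ⇒ xxxxxxxwwwwwww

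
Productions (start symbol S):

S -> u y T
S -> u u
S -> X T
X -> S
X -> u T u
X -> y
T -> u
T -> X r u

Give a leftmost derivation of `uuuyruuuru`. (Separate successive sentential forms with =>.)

S => XT   [S -> X T]
XT => ST   [X -> S]
ST => XTT   [S -> X T]
XTT => uTuTT   [X -> u T u]
uTuTT => uuuTT   [T -> u]
uuuTT => uuuXruT   [T -> X r u]
uuuXruT => uuuyruT   [X -> y]
uuuyruT => uuuyruXru   [T -> X r u]
uuuyruXru => uuuyruSru   [X -> S]
uuuyruSru => uuuyruuuru   [S -> u u]

S => XT => ST => XTT => uTuTT => uuuTT => uuuXruT => uuuyruT => uuuyruXru => uuuyruSru => uuuyruuuru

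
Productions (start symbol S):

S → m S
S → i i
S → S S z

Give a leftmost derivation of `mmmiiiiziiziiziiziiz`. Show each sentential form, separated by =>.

S => SSz   [S → S S z]
SSz => SSzSz   [S → S S z]
SSzSz => mSSzSz   [S → m S]
mSSzSz => mSSzSzSz   [S → S S z]
mSSzSzSz => mmSSzSzSz   [S → m S]
mmSSzSzSz => mmmSSzSzSz   [S → m S]
mmmSSzSzSz => mmmSSzSzSzSz   [S → S S z]
mmmSSzSzSzSz => mmmSSzSzSzSzSz   [S → S S z]
mmmSSzSzSzSzSz => mmmiiSzSzSzSzSz   [S → i i]
mmmiiSzSzSzSzSz => mmmiiiizSzSzSzSz   [S → i i]
mmmiiiizSzSzSzSz => mmmiiiiziizSzSzSz   [S → i i]
mmmiiiiziizSzSzSz => mmmiiiiziiziizSzSz   [S → i i]
mmmiiiiziiziizSzSz => mmmiiiiziiziiziizSz   [S → i i]
mmmiiiiziiziiziizSz => mmmiiiiziiziiziiziiz   [S → i i]

S => SSz => SSzSz => mSSzSz => mSSzSzSz => mmSSzSzSz => mmmSSzSzSz => mmmSSzSzSzSz => mmmSSzSzSzSzSz => mmmiiSzSzSzSzSz => mmmiiiizSzSzSzSz => mmmiiiiziizSzSzSz => mmmiiiiziiziizSzSz => mmmiiiiziiziiziizSz => mmmiiiiziiziiziiziiz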